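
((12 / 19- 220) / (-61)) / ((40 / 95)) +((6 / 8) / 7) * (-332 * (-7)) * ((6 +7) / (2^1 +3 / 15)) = 993016 / 671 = 1479.90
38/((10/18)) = 68.40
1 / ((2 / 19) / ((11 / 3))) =209 / 6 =34.83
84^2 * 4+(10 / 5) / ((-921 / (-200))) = 25994704 / 921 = 28224.43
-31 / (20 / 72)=-558 / 5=-111.60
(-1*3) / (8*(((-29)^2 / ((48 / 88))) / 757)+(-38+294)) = -6813 / 618380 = -0.01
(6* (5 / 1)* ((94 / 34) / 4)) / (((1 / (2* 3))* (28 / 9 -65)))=-19035 / 9469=-2.01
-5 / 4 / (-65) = 1 / 52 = 0.02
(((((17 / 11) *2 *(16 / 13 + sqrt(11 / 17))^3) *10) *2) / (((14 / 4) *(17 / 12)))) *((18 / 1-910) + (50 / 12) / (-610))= -754400654080 / 15948023-70827158800 *sqrt(187) / 20855107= -93745.42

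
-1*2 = -2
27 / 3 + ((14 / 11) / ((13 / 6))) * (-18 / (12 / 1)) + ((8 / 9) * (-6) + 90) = 39805 / 429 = 92.79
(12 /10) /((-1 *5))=-6 /25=-0.24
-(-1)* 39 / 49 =39 / 49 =0.80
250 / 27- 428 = -418.74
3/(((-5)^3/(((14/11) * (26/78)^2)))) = -14/4125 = -0.00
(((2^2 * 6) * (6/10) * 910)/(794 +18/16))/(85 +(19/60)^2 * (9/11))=11827200/61059239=0.19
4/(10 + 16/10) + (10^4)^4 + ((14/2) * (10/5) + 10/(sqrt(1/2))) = 10 * sqrt(2) + 290000000000000416/29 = 10000000000000028.49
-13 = -13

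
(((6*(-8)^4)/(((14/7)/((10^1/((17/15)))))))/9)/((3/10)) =2048000/51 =40156.86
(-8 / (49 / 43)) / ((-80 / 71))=3053 / 490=6.23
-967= -967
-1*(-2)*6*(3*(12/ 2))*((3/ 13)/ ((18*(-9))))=-4/ 13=-0.31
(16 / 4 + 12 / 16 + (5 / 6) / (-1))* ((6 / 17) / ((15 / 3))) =47 / 170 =0.28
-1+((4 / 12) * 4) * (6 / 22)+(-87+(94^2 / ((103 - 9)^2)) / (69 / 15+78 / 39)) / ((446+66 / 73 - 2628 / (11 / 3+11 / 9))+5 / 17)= 6611918 / 20349945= 0.32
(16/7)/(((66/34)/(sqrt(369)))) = 272 * sqrt(41)/77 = 22.62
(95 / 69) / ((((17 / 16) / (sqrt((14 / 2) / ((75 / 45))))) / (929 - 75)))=259616 * sqrt(105) / 1173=2267.92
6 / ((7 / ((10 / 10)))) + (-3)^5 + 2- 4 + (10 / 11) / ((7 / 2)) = -18779 / 77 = -243.88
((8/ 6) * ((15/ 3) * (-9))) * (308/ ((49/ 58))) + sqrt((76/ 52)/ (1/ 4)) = -153120/ 7 + 2 * sqrt(247)/ 13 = -21871.87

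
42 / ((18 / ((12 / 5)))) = 28 / 5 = 5.60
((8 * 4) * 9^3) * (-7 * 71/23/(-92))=2898504/529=5479.21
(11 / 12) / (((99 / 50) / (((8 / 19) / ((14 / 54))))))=100 / 133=0.75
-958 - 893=-1851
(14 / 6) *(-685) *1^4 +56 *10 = -3115 / 3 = -1038.33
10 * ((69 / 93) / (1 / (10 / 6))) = 1150 / 93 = 12.37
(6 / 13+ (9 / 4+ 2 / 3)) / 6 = 527 / 936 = 0.56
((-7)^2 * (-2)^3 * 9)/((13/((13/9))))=-392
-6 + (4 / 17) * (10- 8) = -94 / 17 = -5.53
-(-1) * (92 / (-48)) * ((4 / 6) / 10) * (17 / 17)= -23 / 180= -0.13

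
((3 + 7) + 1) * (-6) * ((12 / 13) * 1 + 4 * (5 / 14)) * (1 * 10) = -1552.09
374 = 374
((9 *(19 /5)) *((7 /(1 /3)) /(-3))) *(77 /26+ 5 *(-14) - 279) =10769409 /130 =82841.61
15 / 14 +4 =71 / 14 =5.07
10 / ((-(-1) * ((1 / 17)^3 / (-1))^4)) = 5826222372297610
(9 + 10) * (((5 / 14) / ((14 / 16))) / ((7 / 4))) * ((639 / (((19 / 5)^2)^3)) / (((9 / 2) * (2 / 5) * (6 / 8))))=1775000000 / 2547905871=0.70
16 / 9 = 1.78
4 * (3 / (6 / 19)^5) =2476099 / 648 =3821.14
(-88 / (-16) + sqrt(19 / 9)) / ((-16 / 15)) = -165 / 32 - 5*sqrt(19) / 16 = -6.52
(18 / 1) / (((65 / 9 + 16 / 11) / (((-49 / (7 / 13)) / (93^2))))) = -18018 / 825499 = -0.02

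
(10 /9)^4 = 10000 /6561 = 1.52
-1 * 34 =-34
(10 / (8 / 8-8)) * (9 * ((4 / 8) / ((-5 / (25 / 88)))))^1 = 225 / 616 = 0.37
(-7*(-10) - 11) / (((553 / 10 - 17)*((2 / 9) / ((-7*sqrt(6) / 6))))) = -6195*sqrt(6) / 766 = -19.81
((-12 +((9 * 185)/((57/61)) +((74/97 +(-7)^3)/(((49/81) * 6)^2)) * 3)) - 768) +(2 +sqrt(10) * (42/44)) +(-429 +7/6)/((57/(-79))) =21 * sqrt(10)/22 +241958449489/159301548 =1521.89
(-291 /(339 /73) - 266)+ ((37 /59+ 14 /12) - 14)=-13635479 /40002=-340.87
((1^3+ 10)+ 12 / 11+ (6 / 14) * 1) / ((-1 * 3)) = -964 / 231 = -4.17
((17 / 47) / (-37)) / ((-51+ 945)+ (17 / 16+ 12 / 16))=-272 / 24925087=-0.00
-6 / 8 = -3 / 4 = -0.75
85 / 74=1.15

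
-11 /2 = -5.50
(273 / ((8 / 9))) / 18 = 273 / 16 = 17.06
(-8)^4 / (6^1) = 2048 / 3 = 682.67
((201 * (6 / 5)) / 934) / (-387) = -67 / 100405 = -0.00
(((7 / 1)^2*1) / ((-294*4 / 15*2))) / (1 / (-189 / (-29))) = -2.04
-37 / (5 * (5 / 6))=-222 / 25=-8.88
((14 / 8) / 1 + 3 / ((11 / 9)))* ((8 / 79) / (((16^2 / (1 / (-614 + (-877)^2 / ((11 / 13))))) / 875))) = 161875 / 101038325376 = 0.00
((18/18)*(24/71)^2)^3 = 191102976/128100283921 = 0.00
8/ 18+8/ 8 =13/ 9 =1.44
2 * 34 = 68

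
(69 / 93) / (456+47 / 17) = 391 / 241769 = 0.00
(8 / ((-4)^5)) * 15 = -15 / 128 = -0.12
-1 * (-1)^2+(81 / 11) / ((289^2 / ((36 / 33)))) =-10105069 / 10106041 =-1.00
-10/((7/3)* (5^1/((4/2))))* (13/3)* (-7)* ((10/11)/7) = 520/77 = 6.75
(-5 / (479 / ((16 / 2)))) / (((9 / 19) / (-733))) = 557080 / 4311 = 129.22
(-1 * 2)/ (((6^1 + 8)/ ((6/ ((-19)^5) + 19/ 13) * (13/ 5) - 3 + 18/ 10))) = -32189209/ 86663465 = -0.37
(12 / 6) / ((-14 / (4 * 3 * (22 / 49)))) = -264 / 343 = -0.77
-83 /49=-1.69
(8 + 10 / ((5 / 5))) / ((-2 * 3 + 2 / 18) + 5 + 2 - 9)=-162 / 71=-2.28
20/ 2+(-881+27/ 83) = -72266/ 83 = -870.67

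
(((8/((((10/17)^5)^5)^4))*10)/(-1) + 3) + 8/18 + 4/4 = -9980094355027052771755000442875854697924154508848915719624928571509988224512300279411822248304045842303236063527615578472009/1125000000000000000000000000000000000000000000000000000000000000000000000000000000000000000000000000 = -8871194982246269130448889.00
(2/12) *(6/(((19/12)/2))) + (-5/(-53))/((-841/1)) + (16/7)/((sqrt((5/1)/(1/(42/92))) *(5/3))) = 16 *sqrt(4830)/1225 + 1069657/846887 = 2.17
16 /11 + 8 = 104 /11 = 9.45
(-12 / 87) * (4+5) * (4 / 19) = -144 / 551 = -0.26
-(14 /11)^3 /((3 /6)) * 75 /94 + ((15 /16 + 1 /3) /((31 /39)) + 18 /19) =-438403985 /589537168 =-0.74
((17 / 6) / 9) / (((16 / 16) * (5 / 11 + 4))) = 187 / 2646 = 0.07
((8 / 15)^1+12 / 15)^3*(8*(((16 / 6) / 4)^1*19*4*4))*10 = 3112960 / 81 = 38431.60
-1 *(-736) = 736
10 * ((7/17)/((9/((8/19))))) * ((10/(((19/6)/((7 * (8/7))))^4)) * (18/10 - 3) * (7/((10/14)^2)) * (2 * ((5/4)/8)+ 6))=-1716394917888/210468415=-8155.12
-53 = -53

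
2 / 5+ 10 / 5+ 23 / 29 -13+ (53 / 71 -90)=-99.06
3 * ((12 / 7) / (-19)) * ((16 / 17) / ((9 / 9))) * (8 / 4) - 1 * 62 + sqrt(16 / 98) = -141334 / 2261 + 2 * sqrt(2) / 7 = -62.11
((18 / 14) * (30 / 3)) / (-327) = -30 / 763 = -0.04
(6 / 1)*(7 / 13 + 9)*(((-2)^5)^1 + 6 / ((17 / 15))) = -337776 / 221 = -1528.40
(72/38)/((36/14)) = 14/19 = 0.74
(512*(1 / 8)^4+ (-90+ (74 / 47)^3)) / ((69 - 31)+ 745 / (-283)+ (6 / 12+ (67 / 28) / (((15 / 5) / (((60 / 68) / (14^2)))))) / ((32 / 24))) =-942670501211880 / 391940880753529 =-2.41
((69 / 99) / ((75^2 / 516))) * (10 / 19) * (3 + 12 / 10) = 0.14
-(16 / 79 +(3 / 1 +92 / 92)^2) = -1280 / 79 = -16.20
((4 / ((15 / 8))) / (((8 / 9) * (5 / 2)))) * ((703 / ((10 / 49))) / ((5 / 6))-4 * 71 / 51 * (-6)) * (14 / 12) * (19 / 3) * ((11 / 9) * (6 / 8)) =2590968611 / 95625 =27095.10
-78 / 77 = -1.01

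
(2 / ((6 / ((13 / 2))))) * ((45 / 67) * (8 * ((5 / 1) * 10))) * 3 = 117000 / 67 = 1746.27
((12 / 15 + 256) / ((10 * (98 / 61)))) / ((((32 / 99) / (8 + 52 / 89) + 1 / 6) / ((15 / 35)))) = 2221542774 / 66259025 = 33.53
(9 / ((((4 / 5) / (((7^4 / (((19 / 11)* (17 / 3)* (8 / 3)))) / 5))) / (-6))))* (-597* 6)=11494410543 / 2584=4448301.29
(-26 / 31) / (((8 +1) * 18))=-13 / 2511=-0.01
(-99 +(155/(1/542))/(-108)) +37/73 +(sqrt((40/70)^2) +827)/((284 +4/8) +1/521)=-793899348097/908918766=-873.45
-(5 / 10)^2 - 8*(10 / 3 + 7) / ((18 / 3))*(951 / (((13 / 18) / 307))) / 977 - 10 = -290142085 / 50804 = -5711.01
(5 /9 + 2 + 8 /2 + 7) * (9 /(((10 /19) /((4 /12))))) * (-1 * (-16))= 18544 /15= 1236.27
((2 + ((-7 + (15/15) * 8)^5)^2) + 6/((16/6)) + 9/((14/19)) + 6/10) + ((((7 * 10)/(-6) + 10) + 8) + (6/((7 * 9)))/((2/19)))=10627/420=25.30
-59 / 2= -29.50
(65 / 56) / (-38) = -65 / 2128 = -0.03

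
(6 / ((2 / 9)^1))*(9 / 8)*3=729 / 8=91.12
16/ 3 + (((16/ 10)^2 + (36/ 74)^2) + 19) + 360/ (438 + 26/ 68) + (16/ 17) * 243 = 1335453798121/ 5203260975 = 256.66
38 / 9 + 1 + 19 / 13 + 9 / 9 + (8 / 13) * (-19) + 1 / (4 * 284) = -532667 / 132912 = -4.01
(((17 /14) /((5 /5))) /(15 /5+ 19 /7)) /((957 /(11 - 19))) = -17 /9570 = -0.00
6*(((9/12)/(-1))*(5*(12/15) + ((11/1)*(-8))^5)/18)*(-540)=-712438087140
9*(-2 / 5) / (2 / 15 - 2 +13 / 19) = 1026 / 337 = 3.04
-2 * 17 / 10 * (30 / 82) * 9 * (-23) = 10557 / 41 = 257.49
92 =92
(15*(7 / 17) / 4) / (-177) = -35 / 4012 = -0.01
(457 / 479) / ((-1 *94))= -0.01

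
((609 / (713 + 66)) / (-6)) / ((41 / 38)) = -203 / 1681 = -0.12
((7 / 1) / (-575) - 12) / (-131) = 6907 / 75325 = 0.09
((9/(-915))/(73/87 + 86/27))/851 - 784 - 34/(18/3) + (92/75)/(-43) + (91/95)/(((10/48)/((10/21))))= -7893049688335688/10022847400275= -787.51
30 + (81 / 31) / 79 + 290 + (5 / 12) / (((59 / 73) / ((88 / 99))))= 1250319043 / 3901257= 320.49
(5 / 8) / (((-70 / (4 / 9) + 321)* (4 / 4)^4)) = 5 / 1308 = 0.00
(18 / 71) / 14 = 0.02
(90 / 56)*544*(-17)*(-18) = 1872720 / 7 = 267531.43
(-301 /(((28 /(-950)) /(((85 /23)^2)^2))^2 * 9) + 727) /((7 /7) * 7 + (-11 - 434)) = 26436675779247797501551 /8643653311375656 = 3058507.19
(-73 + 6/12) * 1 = -145/2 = -72.50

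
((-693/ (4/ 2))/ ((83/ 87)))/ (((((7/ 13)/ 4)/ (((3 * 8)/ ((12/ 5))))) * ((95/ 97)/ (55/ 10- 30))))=1064377314/ 1577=674938.06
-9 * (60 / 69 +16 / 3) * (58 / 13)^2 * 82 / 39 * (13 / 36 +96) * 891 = -10136618730216 / 50531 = -200601981.56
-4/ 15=-0.27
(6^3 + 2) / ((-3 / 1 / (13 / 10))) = -1417 / 15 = -94.47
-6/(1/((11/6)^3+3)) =-1979/36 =-54.97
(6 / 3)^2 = 4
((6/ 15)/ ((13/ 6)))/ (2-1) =12/ 65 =0.18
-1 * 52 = -52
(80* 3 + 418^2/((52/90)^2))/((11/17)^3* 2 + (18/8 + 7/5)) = 8695477922100/69609241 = 124918.44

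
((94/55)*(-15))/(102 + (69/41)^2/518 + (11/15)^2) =-55249595100/220993619473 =-0.25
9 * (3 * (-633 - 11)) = -17388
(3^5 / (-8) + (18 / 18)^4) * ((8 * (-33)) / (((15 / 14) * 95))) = 7238 / 95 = 76.19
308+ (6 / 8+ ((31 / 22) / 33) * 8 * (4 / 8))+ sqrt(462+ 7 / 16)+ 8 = 7 * sqrt(151) / 4+ 460169 / 1452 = 338.43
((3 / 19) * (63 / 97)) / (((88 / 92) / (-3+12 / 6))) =-0.11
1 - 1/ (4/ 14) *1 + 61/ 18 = 8/ 9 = 0.89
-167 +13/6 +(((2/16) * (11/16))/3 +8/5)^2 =-597863471/3686400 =-162.18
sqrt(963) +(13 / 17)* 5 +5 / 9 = 35.41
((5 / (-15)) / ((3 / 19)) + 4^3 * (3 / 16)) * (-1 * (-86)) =7654 / 9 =850.44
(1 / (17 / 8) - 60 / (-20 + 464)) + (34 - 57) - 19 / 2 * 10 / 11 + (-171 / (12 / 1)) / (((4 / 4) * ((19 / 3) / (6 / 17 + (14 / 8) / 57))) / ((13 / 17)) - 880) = -14367461692003 / 459254547664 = -31.28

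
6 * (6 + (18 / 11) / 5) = 2088 / 55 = 37.96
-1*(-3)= 3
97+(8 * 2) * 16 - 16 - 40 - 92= 205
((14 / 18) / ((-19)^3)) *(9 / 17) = -7 / 116603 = -0.00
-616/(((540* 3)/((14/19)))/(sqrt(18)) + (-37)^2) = -41321896/78675439 + 11060280* sqrt(2)/78675439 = -0.33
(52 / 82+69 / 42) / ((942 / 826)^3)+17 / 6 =18714463043 / 4283971551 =4.37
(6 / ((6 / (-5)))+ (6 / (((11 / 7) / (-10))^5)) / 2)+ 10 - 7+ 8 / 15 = -75635043122 / 2415765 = -31308.94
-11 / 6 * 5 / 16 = -55 / 96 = -0.57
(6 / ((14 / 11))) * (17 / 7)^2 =9537 / 343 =27.80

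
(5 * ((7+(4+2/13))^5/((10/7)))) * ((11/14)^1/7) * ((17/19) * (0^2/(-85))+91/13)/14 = 705070746875/20792408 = 33910.01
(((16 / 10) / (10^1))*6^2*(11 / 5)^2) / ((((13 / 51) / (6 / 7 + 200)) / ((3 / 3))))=1249405344 / 56875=21967.57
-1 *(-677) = 677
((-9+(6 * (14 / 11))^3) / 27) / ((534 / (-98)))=-35525 / 11979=-2.97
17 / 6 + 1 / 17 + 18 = 2131 / 102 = 20.89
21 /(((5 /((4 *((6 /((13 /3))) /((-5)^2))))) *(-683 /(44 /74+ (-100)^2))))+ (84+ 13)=3423868111 /41065375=83.38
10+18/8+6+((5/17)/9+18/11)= 134095/6732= 19.92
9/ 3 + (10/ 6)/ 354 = 3191/ 1062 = 3.00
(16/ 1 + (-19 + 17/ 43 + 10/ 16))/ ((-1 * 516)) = 227/ 59168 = 0.00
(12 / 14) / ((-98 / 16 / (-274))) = 13152 / 343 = 38.34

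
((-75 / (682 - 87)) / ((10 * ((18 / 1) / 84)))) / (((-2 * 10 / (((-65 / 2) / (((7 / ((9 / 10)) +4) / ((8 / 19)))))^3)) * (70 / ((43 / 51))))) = -114782265 / 2065781074889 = -0.00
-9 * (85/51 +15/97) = -1590/97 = -16.39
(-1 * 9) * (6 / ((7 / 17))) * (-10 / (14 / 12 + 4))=55080 / 217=253.82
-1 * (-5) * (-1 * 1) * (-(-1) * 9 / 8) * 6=-135 / 4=-33.75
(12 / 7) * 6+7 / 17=1273 / 119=10.70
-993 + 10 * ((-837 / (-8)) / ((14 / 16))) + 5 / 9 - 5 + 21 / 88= 1100531 / 5544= 198.51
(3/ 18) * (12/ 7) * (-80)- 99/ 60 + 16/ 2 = -2311/ 140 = -16.51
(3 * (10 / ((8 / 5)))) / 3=25 / 4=6.25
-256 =-256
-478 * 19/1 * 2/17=-18164/17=-1068.47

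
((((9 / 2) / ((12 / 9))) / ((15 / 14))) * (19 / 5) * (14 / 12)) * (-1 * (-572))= 399399 / 50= 7987.98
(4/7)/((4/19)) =19/7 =2.71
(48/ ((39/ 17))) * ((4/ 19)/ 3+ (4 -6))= -29920/ 741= -40.38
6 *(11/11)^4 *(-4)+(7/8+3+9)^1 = -89/8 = -11.12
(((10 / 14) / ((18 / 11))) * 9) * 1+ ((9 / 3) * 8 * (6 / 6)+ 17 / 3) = 1411 / 42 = 33.60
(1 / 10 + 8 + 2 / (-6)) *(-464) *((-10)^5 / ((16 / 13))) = 878410000 / 3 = 292803333.33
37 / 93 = 0.40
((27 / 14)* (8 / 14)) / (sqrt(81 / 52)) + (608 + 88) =12* sqrt(13) / 49 + 696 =696.88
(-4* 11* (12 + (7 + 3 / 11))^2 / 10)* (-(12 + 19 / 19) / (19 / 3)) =3505632 / 1045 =3354.67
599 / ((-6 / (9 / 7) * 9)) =-599 / 42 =-14.26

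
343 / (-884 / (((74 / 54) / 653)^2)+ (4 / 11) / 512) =-661150336 / 386908980934823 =-0.00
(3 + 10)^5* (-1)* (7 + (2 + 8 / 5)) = -19678529 / 5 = -3935705.80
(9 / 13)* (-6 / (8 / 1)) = -27 / 52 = -0.52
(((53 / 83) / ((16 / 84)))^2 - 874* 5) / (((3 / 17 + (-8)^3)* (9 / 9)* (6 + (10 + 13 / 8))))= 8167481887 / 16903415298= 0.48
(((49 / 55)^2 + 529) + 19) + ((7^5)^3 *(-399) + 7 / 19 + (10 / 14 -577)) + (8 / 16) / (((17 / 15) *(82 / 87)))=-2124776650976491911993271 / 1121682100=-1894277042467283.66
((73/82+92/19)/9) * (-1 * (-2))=2977/2337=1.27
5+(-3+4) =6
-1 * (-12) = 12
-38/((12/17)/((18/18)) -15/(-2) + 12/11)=-748/183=-4.09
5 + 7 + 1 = 13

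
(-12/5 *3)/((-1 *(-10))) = -18/25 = -0.72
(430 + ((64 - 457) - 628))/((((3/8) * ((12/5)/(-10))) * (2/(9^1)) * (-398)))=-14775/199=-74.25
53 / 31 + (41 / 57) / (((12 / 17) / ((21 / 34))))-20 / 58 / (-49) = 2.35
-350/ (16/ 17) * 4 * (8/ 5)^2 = -3808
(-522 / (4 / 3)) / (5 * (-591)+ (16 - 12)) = 783 / 5902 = 0.13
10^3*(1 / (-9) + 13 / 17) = 100000 / 153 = 653.59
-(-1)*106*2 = 212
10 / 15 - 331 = -330.33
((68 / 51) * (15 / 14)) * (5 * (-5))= -250 / 7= -35.71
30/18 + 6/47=253/141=1.79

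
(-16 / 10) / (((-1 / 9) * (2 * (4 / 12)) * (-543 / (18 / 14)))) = -324 / 6335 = -0.05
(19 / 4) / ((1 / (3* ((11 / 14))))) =627 / 56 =11.20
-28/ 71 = -0.39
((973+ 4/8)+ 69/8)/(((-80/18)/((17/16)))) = -234.79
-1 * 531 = -531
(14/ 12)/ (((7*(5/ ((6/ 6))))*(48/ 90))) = 1/ 16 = 0.06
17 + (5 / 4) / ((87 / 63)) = 2077 / 116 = 17.91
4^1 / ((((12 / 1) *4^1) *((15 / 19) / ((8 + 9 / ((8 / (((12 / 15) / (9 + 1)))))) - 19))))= -1.15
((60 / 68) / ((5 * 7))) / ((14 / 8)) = 0.01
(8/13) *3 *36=864/13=66.46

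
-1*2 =-2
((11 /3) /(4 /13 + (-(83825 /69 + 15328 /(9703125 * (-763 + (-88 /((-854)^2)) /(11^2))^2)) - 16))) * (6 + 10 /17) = -121308261579131649023751750000 /6179426734877188141007394400193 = -0.02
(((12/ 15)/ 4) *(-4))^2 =16/ 25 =0.64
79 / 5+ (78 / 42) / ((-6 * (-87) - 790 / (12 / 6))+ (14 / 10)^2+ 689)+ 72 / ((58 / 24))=72797346 / 1596595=45.60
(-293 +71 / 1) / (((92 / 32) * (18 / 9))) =-888 / 23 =-38.61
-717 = -717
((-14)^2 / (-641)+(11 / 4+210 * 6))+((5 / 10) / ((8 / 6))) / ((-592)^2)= 2268838751619 / 1797179392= 1262.44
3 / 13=0.23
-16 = -16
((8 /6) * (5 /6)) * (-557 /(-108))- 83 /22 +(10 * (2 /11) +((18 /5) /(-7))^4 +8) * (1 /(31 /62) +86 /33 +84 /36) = 3113989732439 /44122876875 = 70.58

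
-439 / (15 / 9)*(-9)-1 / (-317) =2370.60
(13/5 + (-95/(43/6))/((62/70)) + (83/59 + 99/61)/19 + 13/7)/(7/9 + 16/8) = -297167534478/79757888875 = -3.73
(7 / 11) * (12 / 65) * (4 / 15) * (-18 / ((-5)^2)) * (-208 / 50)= 16128 / 171875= 0.09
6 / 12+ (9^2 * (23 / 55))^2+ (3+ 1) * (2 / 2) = 6968763 / 6050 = 1151.86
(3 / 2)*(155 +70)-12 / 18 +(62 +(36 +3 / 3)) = 2615 / 6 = 435.83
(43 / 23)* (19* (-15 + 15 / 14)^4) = 1181300810625 / 883568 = 1336966.49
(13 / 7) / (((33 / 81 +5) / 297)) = 104247 / 1022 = 102.00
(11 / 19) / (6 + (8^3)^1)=11 / 9842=0.00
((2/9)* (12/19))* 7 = 56/57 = 0.98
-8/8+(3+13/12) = 37/12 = 3.08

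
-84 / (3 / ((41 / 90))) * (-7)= 4018 / 45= 89.29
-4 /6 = -2 /3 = -0.67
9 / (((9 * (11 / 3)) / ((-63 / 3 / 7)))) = -9 / 11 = -0.82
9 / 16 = 0.56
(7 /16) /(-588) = -1 /1344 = -0.00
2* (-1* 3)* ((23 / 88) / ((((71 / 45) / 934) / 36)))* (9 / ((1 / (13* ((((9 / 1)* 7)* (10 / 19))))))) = -1923877437300 / 14839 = -129650073.27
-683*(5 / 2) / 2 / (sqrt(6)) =-348.54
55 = 55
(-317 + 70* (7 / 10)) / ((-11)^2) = -2.21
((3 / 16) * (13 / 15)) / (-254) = -13 / 20320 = -0.00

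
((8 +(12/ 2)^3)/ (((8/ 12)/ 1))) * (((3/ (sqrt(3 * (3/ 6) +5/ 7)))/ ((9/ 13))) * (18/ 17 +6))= 174720 * sqrt(434)/ 527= 6906.80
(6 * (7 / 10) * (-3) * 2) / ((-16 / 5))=63 / 8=7.88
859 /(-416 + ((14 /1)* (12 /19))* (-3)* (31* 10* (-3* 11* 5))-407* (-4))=16321 /25802628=0.00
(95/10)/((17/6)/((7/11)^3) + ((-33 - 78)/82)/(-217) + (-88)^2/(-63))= -74547963/878251450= -0.08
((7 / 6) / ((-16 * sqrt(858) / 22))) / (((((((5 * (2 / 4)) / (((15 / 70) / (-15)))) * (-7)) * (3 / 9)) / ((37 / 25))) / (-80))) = 37 * sqrt(858) / 68250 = 0.02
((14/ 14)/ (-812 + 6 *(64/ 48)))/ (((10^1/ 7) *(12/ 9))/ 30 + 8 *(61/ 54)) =-63/ 460960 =-0.00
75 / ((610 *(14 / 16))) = 60 / 427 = 0.14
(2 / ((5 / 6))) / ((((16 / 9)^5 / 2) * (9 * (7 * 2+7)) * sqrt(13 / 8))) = 6561 * sqrt(26) / 29818880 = 0.00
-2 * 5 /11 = -0.91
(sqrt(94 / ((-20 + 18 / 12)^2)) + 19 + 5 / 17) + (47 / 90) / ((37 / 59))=2 * sqrt(94) / 37 + 1139381 / 56610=20.65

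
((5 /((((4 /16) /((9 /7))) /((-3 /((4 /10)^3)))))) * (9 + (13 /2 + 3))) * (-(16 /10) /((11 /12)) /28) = 749250 /539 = 1390.07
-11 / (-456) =0.02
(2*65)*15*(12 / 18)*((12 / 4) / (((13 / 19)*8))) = 712.50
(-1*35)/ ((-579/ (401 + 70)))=5495/ 193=28.47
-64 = -64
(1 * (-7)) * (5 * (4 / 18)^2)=-140 / 81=-1.73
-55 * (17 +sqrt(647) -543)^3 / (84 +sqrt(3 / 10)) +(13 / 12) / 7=-12792395000 * sqrt(647) / 23519 -8060389810 * sqrt(30) / 70557 +45687125 * sqrt(19410) / 70557 +189580368636947 / 1975596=81590408.45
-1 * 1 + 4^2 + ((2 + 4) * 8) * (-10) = -465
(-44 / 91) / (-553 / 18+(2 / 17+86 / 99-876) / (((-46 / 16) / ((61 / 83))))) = -282730536 / 112830249259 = -0.00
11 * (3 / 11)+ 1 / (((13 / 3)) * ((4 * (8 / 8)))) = 159 / 52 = 3.06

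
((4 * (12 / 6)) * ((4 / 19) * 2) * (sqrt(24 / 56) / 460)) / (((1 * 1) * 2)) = 8 * sqrt(21) / 15295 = 0.00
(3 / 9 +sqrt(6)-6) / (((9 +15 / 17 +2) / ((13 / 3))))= -3757 / 1818 +221 * sqrt(6) / 606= -1.17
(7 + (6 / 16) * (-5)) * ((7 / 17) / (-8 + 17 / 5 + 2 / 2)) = -1435 / 2448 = -0.59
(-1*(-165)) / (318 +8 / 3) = 495 / 962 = 0.51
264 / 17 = 15.53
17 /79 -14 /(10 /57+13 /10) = -616123 /66439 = -9.27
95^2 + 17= 9042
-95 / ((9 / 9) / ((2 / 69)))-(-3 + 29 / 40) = -1321 / 2760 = -0.48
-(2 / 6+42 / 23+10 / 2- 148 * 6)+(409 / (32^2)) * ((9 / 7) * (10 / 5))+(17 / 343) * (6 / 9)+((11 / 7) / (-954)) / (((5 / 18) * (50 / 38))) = 23599090232359 / 26759488000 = 881.90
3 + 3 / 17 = 54 / 17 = 3.18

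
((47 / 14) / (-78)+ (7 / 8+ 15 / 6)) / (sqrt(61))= 7277 * sqrt(61) / 133224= 0.43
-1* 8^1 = -8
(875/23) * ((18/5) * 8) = 25200/23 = 1095.65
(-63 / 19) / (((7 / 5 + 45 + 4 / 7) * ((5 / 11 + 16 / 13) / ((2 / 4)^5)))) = -105105 / 80297344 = -0.00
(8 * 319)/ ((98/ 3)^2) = 5742/ 2401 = 2.39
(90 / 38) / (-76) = -45 / 1444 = -0.03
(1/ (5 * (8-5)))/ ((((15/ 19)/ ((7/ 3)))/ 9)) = 1.77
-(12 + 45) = -57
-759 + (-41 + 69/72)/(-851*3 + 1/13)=-604540115/796512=-758.98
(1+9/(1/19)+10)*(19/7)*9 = 4446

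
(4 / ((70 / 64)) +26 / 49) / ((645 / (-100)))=-1368 / 2107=-0.65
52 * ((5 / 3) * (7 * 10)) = 18200 / 3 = 6066.67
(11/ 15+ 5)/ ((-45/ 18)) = -2.29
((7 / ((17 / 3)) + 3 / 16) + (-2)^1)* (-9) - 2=869 / 272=3.19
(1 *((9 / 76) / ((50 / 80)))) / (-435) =-6 / 13775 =-0.00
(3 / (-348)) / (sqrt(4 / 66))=-sqrt(66) / 232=-0.04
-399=-399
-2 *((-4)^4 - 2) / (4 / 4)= -508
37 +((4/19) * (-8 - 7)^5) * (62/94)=-94129459/893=-105408.13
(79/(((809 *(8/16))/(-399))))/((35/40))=-89.06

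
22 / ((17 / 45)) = 990 / 17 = 58.24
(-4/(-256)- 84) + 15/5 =-5183/64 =-80.98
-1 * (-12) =12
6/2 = 3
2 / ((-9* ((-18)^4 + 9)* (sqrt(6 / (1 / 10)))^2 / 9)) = -1 / 3149550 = -0.00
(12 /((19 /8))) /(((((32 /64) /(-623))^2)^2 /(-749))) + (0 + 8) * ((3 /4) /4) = -346621275218254791 /38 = -9121612505743547.13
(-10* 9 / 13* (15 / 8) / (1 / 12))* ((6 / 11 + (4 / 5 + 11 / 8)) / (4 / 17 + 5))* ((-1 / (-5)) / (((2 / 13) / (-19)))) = 31317111 / 15664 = 1999.30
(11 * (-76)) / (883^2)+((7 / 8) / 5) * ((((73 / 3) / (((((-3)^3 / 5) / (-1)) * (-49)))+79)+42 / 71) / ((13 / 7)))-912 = -263627912786153 / 291459443535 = -904.51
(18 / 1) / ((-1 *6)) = -3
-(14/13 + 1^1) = -27/13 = -2.08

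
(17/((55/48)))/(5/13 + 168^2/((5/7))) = 10608/28252499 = 0.00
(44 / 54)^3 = 0.54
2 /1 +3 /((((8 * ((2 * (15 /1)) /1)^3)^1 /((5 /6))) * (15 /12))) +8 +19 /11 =13932011 /1188000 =11.73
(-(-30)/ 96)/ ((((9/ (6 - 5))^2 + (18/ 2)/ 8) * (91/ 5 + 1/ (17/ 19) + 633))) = 425/ 72857358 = 0.00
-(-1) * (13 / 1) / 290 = 13 / 290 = 0.04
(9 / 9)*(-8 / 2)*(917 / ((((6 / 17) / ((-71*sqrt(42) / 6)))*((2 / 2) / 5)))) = 5534095*sqrt(42) / 9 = 3985003.86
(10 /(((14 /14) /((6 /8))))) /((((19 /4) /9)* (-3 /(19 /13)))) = -90 /13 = -6.92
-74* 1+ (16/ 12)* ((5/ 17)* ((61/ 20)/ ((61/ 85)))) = -217/ 3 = -72.33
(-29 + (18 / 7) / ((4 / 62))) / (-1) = -76 / 7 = -10.86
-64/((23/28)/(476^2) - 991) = 406024192/6287030825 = 0.06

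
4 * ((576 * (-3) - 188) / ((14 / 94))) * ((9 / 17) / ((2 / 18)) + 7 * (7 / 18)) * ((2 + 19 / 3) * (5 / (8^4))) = -6447160375 / 1645056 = -3919.11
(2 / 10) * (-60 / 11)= -12 / 11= -1.09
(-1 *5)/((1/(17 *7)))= -595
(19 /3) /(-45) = -19 /135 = -0.14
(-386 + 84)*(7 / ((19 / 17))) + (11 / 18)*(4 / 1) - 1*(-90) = -1799.03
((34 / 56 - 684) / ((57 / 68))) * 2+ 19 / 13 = -8450089 / 5187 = -1629.09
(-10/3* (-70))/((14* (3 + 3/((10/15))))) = 20/9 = 2.22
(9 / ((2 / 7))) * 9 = 567 / 2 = 283.50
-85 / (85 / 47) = -47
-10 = -10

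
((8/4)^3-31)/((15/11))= -253/15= -16.87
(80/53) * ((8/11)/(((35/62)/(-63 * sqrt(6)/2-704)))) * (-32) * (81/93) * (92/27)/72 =47104 * sqrt(6)/583 + 6029312/3339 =2003.63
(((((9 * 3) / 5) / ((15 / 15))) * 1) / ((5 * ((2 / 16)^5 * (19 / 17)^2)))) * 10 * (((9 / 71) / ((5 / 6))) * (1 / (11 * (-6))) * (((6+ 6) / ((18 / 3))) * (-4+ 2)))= 18409586688 / 7048525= 2611.84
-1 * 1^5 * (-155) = 155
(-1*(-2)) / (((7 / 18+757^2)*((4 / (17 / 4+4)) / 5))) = 1485 / 41259556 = 0.00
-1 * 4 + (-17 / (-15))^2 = -611 / 225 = -2.72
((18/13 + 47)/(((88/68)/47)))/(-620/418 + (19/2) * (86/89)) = 849847561/3722238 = 228.32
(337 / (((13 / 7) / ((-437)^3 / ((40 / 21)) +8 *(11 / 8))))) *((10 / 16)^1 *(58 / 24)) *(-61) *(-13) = -7313399039696183 / 768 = -9522654999604.40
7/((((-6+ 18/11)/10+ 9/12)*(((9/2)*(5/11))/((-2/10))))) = -6776/3105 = -2.18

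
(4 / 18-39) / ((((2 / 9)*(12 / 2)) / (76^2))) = -503956 / 3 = -167985.33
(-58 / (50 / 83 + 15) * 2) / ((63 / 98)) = -19256 / 1665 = -11.57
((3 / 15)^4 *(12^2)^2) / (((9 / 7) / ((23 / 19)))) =370944 / 11875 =31.24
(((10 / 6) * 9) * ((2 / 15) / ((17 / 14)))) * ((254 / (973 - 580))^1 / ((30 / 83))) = 295148 / 100215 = 2.95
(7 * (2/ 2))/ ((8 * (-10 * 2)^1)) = -7/ 160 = -0.04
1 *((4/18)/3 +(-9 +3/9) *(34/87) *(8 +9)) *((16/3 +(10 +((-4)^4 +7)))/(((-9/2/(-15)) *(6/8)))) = -1503868400/21141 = -71135.16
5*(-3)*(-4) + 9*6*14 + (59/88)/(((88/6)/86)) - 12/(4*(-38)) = 30163257/36784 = 820.01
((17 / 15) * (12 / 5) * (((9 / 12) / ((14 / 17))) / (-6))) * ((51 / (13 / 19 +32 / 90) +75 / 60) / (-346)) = 10338397 / 172252640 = 0.06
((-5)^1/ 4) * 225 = -1125/ 4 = -281.25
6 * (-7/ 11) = -42/ 11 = -3.82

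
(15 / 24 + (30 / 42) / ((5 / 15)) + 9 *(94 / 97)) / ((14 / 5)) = 312055 / 76048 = 4.10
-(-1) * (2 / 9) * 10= 20 / 9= 2.22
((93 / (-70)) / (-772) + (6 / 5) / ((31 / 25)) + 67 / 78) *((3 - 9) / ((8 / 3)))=-358379331 / 87112480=-4.11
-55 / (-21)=55 / 21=2.62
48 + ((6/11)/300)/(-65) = 1715999/35750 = 48.00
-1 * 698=-698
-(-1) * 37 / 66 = 37 / 66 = 0.56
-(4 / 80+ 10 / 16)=-27 / 40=-0.68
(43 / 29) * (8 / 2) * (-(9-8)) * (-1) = 172 / 29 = 5.93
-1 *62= -62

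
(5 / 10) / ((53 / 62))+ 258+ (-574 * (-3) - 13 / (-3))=315602 / 159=1984.92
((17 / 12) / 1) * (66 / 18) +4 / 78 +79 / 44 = 9062 / 1287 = 7.04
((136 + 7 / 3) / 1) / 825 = 83 / 495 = 0.17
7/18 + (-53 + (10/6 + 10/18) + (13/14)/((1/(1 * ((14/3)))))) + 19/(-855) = -4147/90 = -46.08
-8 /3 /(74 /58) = -232 /111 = -2.09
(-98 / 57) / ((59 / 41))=-1.19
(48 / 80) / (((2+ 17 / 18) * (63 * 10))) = 3 / 9275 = 0.00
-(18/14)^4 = -6561/2401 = -2.73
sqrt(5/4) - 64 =-64+ sqrt(5)/2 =-62.88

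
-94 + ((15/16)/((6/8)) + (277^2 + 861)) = 309989/4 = 77497.25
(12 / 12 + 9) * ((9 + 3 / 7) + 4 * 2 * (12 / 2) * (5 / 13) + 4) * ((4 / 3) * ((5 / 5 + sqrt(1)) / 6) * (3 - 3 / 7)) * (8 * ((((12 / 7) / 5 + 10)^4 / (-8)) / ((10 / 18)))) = -7176194189895168 / 955898125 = -7507279.28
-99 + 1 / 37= -98.97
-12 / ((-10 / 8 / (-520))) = -4992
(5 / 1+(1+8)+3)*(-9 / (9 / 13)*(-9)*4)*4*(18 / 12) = 47736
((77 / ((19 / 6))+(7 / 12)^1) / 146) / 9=0.02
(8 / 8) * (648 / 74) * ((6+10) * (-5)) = -25920 / 37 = -700.54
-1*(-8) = 8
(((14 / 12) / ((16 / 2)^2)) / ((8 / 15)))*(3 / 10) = 0.01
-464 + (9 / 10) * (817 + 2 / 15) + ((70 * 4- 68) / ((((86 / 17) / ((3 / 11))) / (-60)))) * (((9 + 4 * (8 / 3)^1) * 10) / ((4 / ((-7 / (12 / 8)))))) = 3727549083 / 23650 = 157613.07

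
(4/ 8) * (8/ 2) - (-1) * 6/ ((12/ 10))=7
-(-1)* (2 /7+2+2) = 30 /7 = 4.29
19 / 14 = 1.36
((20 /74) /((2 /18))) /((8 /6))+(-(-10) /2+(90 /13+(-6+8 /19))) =149303 /18278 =8.17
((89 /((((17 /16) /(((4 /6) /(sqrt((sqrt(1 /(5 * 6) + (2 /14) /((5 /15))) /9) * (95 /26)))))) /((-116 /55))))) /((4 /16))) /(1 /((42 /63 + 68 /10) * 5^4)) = -740024320 * 19166133000^(1 /4) * sqrt(247) /1033923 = -4185428.21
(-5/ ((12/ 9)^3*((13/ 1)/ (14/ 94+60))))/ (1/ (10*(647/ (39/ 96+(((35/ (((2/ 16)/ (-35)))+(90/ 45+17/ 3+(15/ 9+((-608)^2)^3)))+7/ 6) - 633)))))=-1234621575/ 987671823258006236311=-0.00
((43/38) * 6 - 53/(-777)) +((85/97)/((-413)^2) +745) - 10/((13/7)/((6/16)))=1360565557034795/1814478225924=749.84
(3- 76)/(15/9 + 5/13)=-2847/80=-35.59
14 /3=4.67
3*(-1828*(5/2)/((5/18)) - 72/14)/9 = -38400/7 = -5485.71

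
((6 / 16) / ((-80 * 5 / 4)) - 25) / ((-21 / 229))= 4580687 / 16800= 272.66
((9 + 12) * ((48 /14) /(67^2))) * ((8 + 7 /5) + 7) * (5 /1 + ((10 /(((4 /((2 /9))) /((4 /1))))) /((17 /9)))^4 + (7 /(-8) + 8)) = 6923574306 /1874628845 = 3.69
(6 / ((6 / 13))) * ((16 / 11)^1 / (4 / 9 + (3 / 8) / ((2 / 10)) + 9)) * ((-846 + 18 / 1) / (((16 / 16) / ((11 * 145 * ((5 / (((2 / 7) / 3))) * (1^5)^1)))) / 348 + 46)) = -6569959818240 / 218496593863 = -30.07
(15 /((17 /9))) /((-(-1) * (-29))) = -135 /493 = -0.27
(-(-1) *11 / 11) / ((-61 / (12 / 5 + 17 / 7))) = -169 / 2135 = -0.08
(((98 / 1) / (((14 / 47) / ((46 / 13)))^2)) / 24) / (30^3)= 1168561 / 54756000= 0.02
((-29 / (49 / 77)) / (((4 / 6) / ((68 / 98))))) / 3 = -5423 / 343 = -15.81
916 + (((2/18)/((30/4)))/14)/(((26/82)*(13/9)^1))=16254461/17745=916.00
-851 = -851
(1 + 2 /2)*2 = 4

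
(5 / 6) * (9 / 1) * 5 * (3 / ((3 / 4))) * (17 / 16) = 1275 / 8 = 159.38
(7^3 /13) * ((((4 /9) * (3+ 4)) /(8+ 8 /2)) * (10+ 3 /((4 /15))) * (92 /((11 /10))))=46939550 /3861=12157.36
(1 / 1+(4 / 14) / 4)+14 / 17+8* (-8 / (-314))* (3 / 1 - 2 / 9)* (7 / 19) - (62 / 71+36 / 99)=4324922381 / 4990266666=0.87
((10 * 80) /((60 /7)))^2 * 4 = 313600 /9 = 34844.44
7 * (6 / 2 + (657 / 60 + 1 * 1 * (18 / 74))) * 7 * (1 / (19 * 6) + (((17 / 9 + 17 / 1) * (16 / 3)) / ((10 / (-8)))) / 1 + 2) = -1536831247 / 28120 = -54652.60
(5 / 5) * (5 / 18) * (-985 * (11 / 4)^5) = -793176175 / 18432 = -43032.56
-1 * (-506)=506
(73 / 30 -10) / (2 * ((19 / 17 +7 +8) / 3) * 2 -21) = -3859 / 250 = -15.44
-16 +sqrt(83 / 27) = -16 +sqrt(249) / 9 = -14.25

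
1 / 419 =0.00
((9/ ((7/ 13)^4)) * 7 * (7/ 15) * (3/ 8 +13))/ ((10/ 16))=9168081/ 1225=7484.15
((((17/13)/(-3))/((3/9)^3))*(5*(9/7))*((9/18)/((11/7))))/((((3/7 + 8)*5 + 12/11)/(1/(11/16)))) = -385560/476047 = -0.81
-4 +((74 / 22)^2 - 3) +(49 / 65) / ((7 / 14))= 45788 / 7865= 5.82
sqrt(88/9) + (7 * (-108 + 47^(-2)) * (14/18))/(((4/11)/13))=-1671666997/79524 + 2 * sqrt(22)/3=-21017.78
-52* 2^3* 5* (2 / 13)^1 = -320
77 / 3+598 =1871 / 3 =623.67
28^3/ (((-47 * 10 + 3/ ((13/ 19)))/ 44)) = -12556544/ 6053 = -2074.43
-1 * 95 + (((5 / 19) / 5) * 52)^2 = -31591 / 361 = -87.51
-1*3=-3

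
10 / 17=0.59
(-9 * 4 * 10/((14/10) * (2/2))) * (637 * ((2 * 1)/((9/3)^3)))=-36400/3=-12133.33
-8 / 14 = -4 / 7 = -0.57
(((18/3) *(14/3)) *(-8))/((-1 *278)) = 112/139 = 0.81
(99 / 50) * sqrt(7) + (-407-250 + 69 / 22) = -14385 / 22 + 99 * sqrt(7) / 50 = -648.63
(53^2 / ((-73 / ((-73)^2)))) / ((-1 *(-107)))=-205057 / 107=-1916.42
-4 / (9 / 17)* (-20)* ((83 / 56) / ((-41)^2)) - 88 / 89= -8063674 / 9425367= -0.86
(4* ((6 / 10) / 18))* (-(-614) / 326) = 614 / 2445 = 0.25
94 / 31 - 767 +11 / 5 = -118074 / 155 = -761.77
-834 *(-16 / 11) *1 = 13344 / 11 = 1213.09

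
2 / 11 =0.18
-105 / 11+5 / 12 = -1205 / 132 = -9.13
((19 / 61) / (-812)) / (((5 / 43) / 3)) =-2451 / 247660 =-0.01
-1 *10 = -10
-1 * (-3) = 3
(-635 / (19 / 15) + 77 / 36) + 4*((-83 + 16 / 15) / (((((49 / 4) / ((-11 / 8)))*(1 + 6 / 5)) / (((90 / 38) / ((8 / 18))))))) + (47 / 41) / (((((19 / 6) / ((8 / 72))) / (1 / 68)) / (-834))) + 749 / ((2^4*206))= -7898652963905 / 19249177248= -410.34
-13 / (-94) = 13 / 94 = 0.14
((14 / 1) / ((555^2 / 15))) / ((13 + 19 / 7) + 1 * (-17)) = -98 / 184815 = -0.00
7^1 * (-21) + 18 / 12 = -145.50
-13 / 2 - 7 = -27 / 2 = -13.50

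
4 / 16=1 / 4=0.25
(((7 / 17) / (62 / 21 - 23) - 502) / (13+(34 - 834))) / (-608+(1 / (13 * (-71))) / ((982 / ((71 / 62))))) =-2843799887812 / 2710540241553583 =-0.00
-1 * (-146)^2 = -21316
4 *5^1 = 20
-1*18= -18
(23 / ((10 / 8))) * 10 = 184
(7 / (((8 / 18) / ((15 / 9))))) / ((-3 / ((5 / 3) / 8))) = -175 / 96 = -1.82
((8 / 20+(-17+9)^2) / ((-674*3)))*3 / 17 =-161 / 28645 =-0.01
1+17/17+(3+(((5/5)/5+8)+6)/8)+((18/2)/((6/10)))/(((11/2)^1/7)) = 11381/440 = 25.87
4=4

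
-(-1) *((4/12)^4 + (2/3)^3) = 25/81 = 0.31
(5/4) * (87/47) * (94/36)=145/24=6.04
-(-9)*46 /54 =23 /3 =7.67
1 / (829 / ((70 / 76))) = 35 / 31502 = 0.00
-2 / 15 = -0.13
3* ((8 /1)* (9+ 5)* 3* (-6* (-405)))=2449440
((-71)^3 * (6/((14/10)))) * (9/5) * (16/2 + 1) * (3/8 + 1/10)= -1652475087/140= -11803393.48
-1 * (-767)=767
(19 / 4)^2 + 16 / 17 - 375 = -95607 / 272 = -351.50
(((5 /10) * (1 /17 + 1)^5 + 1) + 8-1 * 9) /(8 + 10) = 52488 /1419857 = 0.04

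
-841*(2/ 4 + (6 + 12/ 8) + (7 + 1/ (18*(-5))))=-1134509/ 90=-12605.66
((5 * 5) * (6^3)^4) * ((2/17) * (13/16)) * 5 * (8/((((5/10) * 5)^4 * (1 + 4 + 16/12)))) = 1358312177664/1615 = 841060171.93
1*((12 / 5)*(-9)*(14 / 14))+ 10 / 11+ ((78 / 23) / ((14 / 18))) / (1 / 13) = 35.99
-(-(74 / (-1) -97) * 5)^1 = -855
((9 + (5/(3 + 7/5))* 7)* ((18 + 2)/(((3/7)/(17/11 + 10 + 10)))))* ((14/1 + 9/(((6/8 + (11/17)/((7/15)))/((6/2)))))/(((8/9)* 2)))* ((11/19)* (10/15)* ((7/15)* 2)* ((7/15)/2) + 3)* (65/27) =159622182515705/84170988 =1896403.81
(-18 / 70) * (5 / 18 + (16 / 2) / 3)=-53 / 70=-0.76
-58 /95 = -0.61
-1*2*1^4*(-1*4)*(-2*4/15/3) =-64/45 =-1.42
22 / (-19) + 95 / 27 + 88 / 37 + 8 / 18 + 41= 876608 / 18981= 46.18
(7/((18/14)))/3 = 49/27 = 1.81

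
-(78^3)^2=-225199600704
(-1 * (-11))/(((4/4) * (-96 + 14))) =-11/82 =-0.13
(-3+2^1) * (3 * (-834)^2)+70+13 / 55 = -114762877 / 55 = -2086597.76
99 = 99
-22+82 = 60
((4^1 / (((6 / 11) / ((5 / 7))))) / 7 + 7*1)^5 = 1916984584049699 / 68641485507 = 27927.49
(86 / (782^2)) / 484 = 43 / 147988808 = 0.00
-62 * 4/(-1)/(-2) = -124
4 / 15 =0.27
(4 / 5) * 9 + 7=71 / 5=14.20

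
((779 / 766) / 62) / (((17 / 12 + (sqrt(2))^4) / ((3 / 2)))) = 7011 / 1543490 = 0.00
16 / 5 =3.20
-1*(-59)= 59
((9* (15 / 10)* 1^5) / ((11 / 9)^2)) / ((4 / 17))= 37179 / 968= 38.41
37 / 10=3.70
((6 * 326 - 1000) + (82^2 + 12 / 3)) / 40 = 1921 / 10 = 192.10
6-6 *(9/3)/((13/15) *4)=21/26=0.81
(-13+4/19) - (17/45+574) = -502028/855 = -587.17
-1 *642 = -642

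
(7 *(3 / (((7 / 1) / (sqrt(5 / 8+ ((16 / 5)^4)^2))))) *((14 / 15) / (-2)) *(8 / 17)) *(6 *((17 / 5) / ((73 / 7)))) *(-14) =8232 *sqrt(68723382986) / 1140625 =1891.97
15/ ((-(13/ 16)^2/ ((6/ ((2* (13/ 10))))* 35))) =-4032000/ 2197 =-1835.23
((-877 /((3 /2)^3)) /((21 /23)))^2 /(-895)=-26039631424 /287732655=-90.50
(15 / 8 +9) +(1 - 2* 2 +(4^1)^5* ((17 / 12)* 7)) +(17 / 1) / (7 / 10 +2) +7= 2197981 / 216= 10175.84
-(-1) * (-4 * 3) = -12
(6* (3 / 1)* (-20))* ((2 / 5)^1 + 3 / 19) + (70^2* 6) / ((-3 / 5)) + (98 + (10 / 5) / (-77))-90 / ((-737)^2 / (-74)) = -3547262829204 / 72241477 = -49102.86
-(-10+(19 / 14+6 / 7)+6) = 1.79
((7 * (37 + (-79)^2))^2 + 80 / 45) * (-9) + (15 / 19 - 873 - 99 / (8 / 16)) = -330243927274 / 19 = -17381259330.21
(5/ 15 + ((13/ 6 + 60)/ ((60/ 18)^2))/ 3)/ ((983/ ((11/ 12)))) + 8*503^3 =7205762709576109/ 7077600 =1018108216.00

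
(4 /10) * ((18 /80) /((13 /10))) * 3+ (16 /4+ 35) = 5097 /130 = 39.21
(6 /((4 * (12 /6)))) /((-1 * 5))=-3 /20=-0.15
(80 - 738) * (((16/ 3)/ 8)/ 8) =-54.83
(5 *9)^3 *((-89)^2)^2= 5717386711125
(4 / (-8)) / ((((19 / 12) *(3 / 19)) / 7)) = -14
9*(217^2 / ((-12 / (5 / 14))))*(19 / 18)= -639065 / 48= -13313.85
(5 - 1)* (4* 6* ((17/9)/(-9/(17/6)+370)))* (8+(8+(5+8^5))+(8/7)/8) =176886496/10913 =16208.79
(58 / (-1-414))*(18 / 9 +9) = -638 / 415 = -1.54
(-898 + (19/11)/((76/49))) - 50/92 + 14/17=-15425215/17204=-896.61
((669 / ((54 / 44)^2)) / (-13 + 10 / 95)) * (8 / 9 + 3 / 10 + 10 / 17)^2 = -3790201066597 / 34841370375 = -108.78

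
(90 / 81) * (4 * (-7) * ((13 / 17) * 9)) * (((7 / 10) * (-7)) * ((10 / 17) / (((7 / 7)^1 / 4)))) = 713440 / 289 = 2468.65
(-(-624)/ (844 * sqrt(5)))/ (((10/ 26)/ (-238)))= -482664 * sqrt(5)/ 5275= -204.60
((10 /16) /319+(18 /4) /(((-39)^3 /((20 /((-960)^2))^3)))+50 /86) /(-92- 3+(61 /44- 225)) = -10320731538425118706283 /5636924479892701052928000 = -0.00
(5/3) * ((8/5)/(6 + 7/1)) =8/39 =0.21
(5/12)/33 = 5/396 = 0.01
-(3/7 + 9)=-66/7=-9.43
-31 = -31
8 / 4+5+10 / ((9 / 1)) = 8.11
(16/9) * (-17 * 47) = -12784/9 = -1420.44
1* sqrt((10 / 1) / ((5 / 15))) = sqrt(30) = 5.48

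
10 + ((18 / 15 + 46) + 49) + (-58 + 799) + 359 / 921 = 3903151 / 4605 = 847.59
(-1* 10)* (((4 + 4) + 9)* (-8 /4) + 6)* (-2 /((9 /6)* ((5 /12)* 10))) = -448 /5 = -89.60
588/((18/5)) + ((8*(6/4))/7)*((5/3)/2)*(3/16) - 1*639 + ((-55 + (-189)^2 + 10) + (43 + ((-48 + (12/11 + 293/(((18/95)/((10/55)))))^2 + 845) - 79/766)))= 24322979368021/210211848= 115706.99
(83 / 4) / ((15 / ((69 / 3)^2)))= 43907 / 60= 731.78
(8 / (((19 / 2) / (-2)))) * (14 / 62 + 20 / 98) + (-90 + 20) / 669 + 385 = 7417583771 / 19308009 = 384.17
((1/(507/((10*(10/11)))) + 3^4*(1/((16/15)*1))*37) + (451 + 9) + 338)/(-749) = -321922771/66834768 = -4.82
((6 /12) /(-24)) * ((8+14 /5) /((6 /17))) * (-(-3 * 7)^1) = -1071 /80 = -13.39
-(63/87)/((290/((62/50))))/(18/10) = -217/126150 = -0.00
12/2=6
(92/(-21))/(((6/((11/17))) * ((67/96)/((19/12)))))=-76912/71757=-1.07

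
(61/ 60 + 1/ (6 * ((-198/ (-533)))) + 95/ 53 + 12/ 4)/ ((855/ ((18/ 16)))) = 12961/ 1574100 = 0.01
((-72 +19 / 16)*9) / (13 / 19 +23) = -21527 / 800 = -26.91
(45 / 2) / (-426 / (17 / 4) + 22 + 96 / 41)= -31365 / 105796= -0.30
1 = 1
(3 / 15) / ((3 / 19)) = 19 / 15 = 1.27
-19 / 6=-3.17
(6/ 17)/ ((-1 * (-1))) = 6/ 17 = 0.35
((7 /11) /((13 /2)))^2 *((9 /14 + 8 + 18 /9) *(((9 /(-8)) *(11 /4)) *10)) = -46935 /14872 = -3.16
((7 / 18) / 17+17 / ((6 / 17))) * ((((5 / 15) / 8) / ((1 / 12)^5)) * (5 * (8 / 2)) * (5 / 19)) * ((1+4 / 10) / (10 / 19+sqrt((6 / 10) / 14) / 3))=6184007.99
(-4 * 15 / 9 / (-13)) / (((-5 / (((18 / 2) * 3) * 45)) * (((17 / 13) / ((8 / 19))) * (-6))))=2160 / 323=6.69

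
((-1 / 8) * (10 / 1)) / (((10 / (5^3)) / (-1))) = 125 / 8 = 15.62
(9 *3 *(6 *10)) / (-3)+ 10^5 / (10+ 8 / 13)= 612740 / 69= 8880.29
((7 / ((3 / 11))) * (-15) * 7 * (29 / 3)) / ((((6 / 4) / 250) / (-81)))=351697500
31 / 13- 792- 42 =-10811 / 13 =-831.62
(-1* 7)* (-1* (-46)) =-322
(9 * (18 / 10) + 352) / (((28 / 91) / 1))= 23933 / 20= 1196.65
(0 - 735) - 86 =-821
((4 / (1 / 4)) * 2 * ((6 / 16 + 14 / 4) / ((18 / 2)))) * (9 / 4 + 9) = 155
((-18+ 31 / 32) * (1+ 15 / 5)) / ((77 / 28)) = -545 / 22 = -24.77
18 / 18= 1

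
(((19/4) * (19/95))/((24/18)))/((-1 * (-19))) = 3/80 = 0.04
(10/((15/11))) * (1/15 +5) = 1672/45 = 37.16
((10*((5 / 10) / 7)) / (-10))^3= -1 / 2744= -0.00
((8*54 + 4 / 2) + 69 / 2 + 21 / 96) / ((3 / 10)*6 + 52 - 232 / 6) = 224985 / 7264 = 30.97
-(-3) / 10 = 3 / 10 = 0.30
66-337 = -271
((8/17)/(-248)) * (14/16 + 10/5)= -23/4216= -0.01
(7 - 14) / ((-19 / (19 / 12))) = 7 / 12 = 0.58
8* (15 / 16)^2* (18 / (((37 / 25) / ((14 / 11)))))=354375 / 3256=108.84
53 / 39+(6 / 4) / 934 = 99121 / 72852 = 1.36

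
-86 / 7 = -12.29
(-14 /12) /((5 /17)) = -119 /30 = -3.97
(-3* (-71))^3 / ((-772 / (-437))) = 4222991889 / 772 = 5470196.75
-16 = -16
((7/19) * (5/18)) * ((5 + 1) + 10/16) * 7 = 12985/2736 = 4.75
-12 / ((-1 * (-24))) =-0.50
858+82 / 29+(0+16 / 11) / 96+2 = 1651481 / 1914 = 862.84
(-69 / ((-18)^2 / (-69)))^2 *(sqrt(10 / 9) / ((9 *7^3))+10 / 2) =1079.71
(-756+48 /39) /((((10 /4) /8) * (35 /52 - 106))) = 627968 /27385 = 22.93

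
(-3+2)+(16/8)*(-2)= -5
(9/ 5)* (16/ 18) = 8/ 5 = 1.60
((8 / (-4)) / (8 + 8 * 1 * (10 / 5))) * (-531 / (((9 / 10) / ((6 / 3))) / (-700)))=-206500 / 3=-68833.33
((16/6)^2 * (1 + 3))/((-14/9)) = -128/7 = -18.29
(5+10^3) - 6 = 999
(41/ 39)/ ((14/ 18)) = 123/ 91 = 1.35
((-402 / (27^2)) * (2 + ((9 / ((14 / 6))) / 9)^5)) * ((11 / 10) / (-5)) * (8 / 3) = 199620872 / 306307575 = 0.65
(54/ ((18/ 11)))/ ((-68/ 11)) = -363/ 68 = -5.34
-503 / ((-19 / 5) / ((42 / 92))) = 52815 / 874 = 60.43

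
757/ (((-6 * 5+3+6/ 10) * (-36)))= 0.80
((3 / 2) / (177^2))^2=1 / 436224996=0.00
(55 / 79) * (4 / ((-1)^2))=220 / 79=2.78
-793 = -793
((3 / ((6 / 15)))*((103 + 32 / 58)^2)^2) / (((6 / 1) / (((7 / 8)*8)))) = 2846357021342835 / 2829124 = 1006091292.34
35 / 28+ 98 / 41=597 / 164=3.64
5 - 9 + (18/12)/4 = -29/8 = -3.62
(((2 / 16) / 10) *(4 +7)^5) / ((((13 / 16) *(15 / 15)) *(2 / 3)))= 483153 / 130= 3716.56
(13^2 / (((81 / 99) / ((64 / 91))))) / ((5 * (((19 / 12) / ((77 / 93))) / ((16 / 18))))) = 3221504 / 238545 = 13.50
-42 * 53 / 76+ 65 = 1357 / 38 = 35.71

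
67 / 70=0.96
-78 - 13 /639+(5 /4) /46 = -9170125 /117576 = -77.99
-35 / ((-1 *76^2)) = 35 / 5776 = 0.01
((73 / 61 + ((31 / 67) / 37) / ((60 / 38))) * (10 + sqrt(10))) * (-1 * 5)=-27324695 / 453657 - 5464939 * sqrt(10) / 907314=-79.28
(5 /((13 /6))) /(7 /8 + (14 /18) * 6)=720 /1729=0.42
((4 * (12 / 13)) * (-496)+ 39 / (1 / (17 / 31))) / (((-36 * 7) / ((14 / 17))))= 243143 / 41106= 5.92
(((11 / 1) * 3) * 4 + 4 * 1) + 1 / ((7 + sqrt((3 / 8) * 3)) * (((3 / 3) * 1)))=52144 / 383 -6 * sqrt(2) / 383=136.12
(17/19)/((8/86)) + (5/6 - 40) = -6737/228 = -29.55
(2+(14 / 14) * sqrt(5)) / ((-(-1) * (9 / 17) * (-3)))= -17 * sqrt(5) / 27 -34 / 27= -2.67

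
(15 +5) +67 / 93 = 1927 / 93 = 20.72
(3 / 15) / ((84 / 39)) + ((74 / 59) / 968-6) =-2951329 / 499730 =-5.91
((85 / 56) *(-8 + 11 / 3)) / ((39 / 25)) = -2125 / 504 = -4.22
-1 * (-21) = 21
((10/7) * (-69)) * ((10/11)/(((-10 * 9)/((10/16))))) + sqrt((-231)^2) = 214019/924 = 231.62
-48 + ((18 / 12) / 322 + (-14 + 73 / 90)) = -1773119 / 28980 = -61.18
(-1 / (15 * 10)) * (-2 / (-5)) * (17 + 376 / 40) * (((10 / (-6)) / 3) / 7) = 0.01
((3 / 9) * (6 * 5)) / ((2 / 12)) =60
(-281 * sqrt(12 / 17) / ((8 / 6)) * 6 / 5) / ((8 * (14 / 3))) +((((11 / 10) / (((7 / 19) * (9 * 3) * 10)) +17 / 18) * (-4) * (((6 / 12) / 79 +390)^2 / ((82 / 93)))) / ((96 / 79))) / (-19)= 303679052387627 / 10634284800 - 7587 * sqrt(51) / 9520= 28550.91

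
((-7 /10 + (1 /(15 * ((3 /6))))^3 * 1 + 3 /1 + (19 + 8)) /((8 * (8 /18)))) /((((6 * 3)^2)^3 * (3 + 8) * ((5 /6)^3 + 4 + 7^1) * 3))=17981 /28354857408000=0.00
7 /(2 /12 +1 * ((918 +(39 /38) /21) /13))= 36309 /367166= 0.10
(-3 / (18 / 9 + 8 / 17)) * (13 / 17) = -13 / 14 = -0.93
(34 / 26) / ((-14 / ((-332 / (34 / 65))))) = 415 / 7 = 59.29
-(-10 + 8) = 2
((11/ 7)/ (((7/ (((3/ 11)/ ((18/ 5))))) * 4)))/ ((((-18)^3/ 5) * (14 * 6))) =-25/ 576108288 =-0.00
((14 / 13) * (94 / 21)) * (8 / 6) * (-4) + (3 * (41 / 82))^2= -10979 / 468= -23.46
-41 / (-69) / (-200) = -41 / 13800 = -0.00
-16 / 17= -0.94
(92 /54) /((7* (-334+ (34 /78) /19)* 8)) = -5681 /62364204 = -0.00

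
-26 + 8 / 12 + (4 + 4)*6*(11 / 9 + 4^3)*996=9354356 / 3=3118118.67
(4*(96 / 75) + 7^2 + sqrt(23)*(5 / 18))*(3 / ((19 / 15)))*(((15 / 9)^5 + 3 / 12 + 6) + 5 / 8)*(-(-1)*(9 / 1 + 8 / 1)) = 16305125*sqrt(23) / 73872 + 58828891 / 1368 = 44062.12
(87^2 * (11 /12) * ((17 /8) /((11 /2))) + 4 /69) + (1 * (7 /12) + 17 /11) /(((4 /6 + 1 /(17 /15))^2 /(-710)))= 155434439573 /75790704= 2050.84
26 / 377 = 2 / 29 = 0.07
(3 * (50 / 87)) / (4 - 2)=25 / 29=0.86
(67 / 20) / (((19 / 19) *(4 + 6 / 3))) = 67 / 120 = 0.56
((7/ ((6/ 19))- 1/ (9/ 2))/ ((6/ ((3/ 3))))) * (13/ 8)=5135/ 864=5.94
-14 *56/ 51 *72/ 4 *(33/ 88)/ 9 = -196/ 17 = -11.53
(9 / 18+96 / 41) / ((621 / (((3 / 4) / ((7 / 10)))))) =1165 / 237636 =0.00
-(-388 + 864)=-476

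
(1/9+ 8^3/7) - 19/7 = 4444/63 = 70.54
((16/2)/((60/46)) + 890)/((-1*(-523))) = 13442/7845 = 1.71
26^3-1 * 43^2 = 15727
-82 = -82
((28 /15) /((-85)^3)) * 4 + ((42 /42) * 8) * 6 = 442169888 /9211875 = 48.00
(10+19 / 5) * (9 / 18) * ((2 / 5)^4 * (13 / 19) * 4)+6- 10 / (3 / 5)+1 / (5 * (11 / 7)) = -19703393 / 1959375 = -10.06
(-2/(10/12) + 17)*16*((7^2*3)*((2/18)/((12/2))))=28616/45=635.91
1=1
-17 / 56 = -0.30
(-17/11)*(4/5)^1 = -68/55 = -1.24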